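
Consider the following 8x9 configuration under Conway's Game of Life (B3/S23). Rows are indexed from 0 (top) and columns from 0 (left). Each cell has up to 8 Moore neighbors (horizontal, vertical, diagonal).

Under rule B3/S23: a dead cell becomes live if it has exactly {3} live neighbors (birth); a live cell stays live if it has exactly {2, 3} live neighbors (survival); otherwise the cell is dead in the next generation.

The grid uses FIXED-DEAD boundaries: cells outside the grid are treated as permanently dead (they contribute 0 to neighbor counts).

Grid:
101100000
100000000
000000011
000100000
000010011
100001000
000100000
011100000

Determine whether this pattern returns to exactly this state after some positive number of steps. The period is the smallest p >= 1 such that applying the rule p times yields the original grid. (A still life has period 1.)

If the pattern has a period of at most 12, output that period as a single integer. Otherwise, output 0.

Answer: 0

Derivation:
Simulating and comparing each generation to the original:
Gen 0 (original, given above): 16 live cells
Gen 1: 9 live cells, differs from original
Gen 2: 6 live cells, differs from original
Gen 3: 4 live cells, differs from original
Gen 4: 2 live cells, differs from original
Gen 5: 0 live cells, differs from original
Gen 6: 0 live cells, differs from original
Gen 7: 0 live cells, differs from original
Gen 8: 0 live cells, differs from original
Gen 9: 0 live cells, differs from original
Gen 10: 0 live cells, differs from original
Gen 11: 0 live cells, differs from original
Gen 12: 0 live cells, differs from original
No period found within 12 steps.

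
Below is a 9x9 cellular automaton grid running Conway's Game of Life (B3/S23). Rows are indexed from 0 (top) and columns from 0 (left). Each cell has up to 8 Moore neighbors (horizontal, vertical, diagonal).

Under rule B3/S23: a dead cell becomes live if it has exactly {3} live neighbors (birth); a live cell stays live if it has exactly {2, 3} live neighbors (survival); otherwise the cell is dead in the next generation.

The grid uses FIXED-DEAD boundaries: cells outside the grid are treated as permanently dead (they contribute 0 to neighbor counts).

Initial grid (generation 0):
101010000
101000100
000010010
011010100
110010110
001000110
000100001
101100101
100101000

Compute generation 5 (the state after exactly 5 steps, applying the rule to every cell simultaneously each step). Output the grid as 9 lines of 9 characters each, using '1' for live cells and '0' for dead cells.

Simulating step by step:
Generation 0 (given above): 30 live cells
Generation 1: 29 live cells
000100000
000001000
001000110
111010100
100000000
011101101
010100101
011100010
011110000
Generation 2: 29 live cells
000000000
000000100
001100110
101101110
100010110
110111100
100001101
100000010
010010000
Generation 3: 18 live cells
000000000
000000110
011110000
001000001
100000000
110100000
100000000
110001110
000000000
Generation 4: 17 live cells
000000000
001100000
011100010
001000000
101000000
110000000
001000100
110000100
000000100
Generation 5: 12 live cells
(generation 5 grid is the final answer)

Answer: 000000000
010100000
010000000
000000000
101000000
101000000
001000000
010001110
000000000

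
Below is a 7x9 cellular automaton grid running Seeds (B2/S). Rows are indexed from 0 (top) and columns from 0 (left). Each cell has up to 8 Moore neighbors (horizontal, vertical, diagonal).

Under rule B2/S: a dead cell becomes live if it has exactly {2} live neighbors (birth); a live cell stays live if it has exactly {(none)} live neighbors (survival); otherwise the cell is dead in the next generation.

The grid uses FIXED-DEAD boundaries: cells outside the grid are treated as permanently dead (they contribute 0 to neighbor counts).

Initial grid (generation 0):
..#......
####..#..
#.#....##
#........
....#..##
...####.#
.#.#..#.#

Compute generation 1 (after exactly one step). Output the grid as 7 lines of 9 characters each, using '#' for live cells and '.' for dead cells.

Answer: #........
........#
......#..
...#..#..
.........
.........
.........

Derivation:
Simulating step by step:
Generation 0 (given above): 23 live cells
Generation 1: 5 live cells
(generation 1 grid is the final answer)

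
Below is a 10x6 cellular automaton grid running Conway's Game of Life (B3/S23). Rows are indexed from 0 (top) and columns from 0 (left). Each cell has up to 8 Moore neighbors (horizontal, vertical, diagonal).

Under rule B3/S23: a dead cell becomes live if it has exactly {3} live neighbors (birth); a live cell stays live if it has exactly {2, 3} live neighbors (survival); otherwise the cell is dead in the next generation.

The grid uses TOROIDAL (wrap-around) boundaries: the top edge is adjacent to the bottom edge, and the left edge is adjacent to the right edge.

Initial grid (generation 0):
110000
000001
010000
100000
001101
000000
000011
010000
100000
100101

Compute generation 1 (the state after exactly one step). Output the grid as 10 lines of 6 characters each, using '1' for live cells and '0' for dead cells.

Simulating step by step:
Generation 0 (given above): 15 live cells
Generation 1: 15 live cells
(generation 1 grid is the final answer)

Answer: 010010
010000
100000
111000
000000
000101
000000
100001
110001
000001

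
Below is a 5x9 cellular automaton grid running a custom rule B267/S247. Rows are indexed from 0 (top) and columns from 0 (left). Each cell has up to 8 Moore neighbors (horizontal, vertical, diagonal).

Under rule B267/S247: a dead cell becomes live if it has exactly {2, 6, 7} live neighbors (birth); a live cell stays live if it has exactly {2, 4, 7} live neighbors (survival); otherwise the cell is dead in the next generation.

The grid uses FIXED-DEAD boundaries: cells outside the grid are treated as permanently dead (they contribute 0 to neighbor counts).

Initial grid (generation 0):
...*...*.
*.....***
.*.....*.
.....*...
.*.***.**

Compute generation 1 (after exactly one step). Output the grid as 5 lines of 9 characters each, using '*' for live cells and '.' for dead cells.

Simulating step by step:
Generation 0 (given above): 15 live cells
Generation 1: 11 live cells
(generation 1 grid is the final answer)

Answer: .........
.**....*.
*....*...
**.*.*...
..*..*...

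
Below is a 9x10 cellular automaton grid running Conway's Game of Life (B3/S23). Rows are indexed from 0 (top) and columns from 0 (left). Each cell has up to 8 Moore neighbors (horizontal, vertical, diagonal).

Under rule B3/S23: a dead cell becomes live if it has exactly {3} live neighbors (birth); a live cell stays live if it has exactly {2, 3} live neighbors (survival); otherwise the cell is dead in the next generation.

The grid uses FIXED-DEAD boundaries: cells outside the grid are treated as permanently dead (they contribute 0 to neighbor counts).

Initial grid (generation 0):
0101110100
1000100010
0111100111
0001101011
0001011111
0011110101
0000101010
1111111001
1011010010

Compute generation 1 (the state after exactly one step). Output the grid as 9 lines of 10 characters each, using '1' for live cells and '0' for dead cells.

Simulating step by step:
Generation 0 (given above): 48 live cells
Generation 1: 19 live cells
(generation 1 grid is the final answer)

Answer: 0001110000
1000001001
0110000000
0000000000
0000000000
0010000001
0000000011
1000001011
1000011000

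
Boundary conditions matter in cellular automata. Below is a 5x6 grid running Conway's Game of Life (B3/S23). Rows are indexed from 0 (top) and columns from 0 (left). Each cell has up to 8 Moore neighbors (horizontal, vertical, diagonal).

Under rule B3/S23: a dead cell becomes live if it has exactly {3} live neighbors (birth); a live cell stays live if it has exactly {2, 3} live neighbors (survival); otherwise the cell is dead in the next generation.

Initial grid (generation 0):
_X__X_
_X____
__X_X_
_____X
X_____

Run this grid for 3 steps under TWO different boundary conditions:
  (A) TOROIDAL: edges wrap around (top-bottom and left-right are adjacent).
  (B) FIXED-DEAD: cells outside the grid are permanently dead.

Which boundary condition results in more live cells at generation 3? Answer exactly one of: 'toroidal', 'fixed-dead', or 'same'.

Under TOROIDAL boundary, generation 3:
__X__X
XXX___
__X__X
XX___X
____XX
Population = 12

Under FIXED-DEAD boundary, generation 3:
______
_XXX__
______
______
______
Population = 3

Comparison: toroidal=12, fixed-dead=3 -> toroidal

Answer: toroidal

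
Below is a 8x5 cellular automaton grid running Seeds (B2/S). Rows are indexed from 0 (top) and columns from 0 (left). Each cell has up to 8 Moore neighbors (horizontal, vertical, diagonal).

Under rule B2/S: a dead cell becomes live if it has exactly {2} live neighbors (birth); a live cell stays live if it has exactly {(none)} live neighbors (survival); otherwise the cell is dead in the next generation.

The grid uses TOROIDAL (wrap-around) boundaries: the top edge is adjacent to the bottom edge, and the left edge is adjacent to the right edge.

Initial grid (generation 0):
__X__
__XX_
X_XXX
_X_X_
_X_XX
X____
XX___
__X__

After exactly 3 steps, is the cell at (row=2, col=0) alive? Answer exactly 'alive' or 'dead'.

Answer: dead

Derivation:
Simulating step by step:
Generation 0 (given above): 16 live cells
Generation 1: 6 live cells
_____
X____
_____
_____
_____
___X_
__X_X
X__X_
Generation 2: 8 live cells
XX___
_____
_____
_____
_____
__X_X
XX___
_XX__
Generation 3: 6 live cells
_____
XX___
_____
_____
___X_
___X_
____X
____X

Cell (2,0) at generation 3: 0 -> dead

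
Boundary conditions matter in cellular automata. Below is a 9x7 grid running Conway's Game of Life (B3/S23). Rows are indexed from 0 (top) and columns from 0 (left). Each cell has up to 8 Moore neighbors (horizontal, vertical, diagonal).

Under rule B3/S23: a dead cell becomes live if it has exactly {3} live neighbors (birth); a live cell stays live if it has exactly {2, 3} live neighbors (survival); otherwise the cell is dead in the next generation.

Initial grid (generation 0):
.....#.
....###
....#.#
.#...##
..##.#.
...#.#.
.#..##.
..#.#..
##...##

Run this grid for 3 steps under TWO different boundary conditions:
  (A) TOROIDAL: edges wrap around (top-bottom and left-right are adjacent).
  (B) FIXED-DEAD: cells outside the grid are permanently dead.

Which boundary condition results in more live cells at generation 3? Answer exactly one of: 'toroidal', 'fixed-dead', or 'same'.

Under TOROIDAL boundary, generation 3:
##.##..
....###
##..#..
..#.#..
.#.....
.##....
######.
..#.#..
#.#.###
Population = 28

Under FIXED-DEAD boundary, generation 3:
...##..
...##..
....#..
....##.
.....#.
..#.###
.#....#
.......
.#...#.
Population = 16

Comparison: toroidal=28, fixed-dead=16 -> toroidal

Answer: toroidal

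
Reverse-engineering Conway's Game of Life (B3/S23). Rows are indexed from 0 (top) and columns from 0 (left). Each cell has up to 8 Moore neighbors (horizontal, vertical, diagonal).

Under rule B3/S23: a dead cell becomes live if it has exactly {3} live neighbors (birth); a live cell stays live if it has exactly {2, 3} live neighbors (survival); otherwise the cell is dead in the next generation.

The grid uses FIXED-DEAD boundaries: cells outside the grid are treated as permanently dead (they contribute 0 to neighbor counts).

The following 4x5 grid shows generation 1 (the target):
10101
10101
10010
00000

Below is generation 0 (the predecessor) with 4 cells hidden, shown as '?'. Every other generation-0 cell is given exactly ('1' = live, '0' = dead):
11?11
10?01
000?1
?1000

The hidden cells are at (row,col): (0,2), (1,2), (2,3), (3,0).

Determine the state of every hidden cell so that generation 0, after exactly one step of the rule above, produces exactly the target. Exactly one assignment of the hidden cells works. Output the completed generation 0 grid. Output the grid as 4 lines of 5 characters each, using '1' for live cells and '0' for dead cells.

Hidden generation-0 cells (in order): (0,2), (1,2), (2,3), (3,0).
A hidden cell only influences target cells in its own 3x3 neighborhood. Try each of the 2^4 = 16 assignments, step the completed generation 0 forward once under B3/S23, and compare with the target:
  (0,2)=0 (1,2)=0 (2,3)=0 (3,0)=0 -> step gives (0,1)='1' but target has '0' -> reject
  (0,2)=0 (1,2)=0 (2,3)=0 (3,0)=1 -> step gives (0,1)='1' but target has '0' -> reject
  (0,2)=0 (1,2)=0 (2,3)=1 (3,0)=0 -> step gives (0,1)='1' but target has '0' -> reject
  (0,2)=0 (1,2)=0 (2,3)=1 (3,0)=1 -> step gives (0,1)='1' but target has '0' -> reject
  (0,2)=0 (1,2)=1 (2,3)=0 (3,0)=0 -> step gives (0,1)='1' but target has '0' -> reject
  (0,2)=0 (1,2)=1 (2,3)=0 (3,0)=1 -> step gives (0,1)='1' but target has '0' -> reject
  (0,2)=0 (1,2)=1 (2,3)=1 (3,0)=0 -> step gives (0,1)='1' but target has '0' -> reject
  (0,2)=0 (1,2)=1 (2,3)=1 (3,0)=1 -> step gives (0,1)='1' but target has '0' -> reject
  (0,2)=1 (1,2)=0 (2,3)=0 (3,0)=0 -> step gives (0,1)='1' but target has '0' -> reject
  (0,2)=1 (1,2)=0 (2,3)=0 (3,0)=1 -> step gives (0,1)='1' but target has '0' -> reject
  (0,2)=1 (1,2)=0 (2,3)=1 (3,0)=0 -> step gives (0,1)='1' but target has '0' -> reject
  (0,2)=1 (1,2)=0 (2,3)=1 (3,0)=1 -> step gives (0,1)='1' but target has '0' -> reject
  (0,2)=1 (1,2)=1 (2,3)=0 (3,0)=0 -> step gives (2,0)='0' but target has '1' -> reject
  (0,2)=1 (1,2)=1 (2,3)=0 (3,0)=1 -> step reproduces the target at every cell -> ACCEPT
  (0,2)=1 (1,2)=1 (2,3)=1 (3,0)=0 -> step gives (1,2)='0' but target has '1' -> reject
  (0,2)=1 (1,2)=1 (2,3)=1 (3,0)=1 -> step gives (1,2)='0' but target has '1' -> reject
Unique solution: (0,2)=live, (1,2)=live, (2,3)=dead, (3,0)=live.
Check: live-neighbor counts of every cell in the completed generation 0:
24342
25363
34231
11111
Applying B3/S23 to generation 0 with these counts gives:
10101
10101
10010
00000
which matches the target exactly.

Answer: 11111
10101
00001
11000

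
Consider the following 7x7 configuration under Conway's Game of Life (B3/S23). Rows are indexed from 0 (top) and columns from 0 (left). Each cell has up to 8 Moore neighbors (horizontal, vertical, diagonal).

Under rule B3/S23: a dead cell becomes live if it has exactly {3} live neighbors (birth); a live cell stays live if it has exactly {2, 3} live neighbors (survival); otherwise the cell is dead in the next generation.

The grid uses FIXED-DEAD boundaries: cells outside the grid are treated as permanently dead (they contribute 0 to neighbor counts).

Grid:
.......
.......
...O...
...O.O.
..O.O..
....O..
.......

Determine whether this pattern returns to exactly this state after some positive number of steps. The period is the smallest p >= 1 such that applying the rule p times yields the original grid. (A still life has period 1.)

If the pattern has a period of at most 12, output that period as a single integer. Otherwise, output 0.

Simulating and comparing each generation to the original:
Gen 0 (original, given above): 6 live cells
Gen 1: 6 live cells, differs from original
Gen 2: 6 live cells, MATCHES original -> period = 2

Answer: 2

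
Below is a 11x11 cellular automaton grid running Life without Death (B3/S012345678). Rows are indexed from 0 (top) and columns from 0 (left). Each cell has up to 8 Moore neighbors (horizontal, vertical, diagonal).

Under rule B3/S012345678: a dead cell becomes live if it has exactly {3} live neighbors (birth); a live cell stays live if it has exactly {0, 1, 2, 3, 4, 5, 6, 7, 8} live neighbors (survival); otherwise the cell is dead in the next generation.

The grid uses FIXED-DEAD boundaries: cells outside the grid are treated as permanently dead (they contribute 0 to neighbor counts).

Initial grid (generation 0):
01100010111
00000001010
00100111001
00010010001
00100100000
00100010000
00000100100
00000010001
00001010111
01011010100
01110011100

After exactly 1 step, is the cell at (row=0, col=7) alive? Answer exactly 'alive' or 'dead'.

Answer: alive

Derivation:
Simulating step by step:
Generation 0 (given above): 40 live cells
Generation 1: 58 live cells
01100011111
01100101010
00100111111
00111011001
00110110000
00100110000
00000111100
00000010101
00011010111
01011010100
01111111100

Cell (0,7) at generation 1: 1 -> alive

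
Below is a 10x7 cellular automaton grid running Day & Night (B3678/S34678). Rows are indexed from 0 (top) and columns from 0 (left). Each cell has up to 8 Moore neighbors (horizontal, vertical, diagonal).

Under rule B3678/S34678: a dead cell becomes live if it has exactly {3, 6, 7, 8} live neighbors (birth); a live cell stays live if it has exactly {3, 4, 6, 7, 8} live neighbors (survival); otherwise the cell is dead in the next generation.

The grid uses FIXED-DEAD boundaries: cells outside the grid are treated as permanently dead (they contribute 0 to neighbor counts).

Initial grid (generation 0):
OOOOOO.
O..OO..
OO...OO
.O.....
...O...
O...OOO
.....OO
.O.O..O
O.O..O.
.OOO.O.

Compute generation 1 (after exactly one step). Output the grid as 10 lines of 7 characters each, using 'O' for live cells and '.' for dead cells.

Simulating step by step:
Generation 0 (given above): 31 live cells
Generation 1: 27 live cells
(generation 1 grid is the final answer)

Answer: .OOOO..
OO.O..O
OOO.O..
O.O....
....OO.
....OOO
......O
..O.O.O
......O
.OO.O..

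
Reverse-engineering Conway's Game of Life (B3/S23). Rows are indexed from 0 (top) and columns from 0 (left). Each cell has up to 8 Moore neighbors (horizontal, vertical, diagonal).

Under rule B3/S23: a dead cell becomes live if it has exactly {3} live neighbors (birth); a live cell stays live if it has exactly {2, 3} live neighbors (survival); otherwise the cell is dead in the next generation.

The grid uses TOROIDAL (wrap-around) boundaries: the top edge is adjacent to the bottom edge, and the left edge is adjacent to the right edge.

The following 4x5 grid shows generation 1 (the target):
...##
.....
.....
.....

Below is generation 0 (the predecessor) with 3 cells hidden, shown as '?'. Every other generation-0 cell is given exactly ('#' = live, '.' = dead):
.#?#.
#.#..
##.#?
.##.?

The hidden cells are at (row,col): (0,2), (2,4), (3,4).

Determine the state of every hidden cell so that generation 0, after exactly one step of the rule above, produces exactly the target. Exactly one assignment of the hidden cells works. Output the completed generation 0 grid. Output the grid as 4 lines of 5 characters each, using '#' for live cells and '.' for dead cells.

Hidden generation-0 cells (in order): (0,2), (2,4), (3,4).
A hidden cell only influences target cells in its own 3x3 neighborhood. Try each of the 2^3 = 8 assignments, step the completed generation 0 forward once under B3/S23, and compare with the target:
  (0,2)=. (2,4)=. (3,4)=. -> step gives (0,0)='#' but target has '.' -> reject
  (0,2)=. (2,4)=. (3,4)=# -> step gives (1,0)='#' but target has '.' -> reject
  (0,2)=. (2,4)=# (3,4)=. -> step gives (0,0)='#' but target has '.' -> reject
  (0,2)=. (2,4)=# (3,4)=# -> step reproduces the target at every cell -> ACCEPT
  (0,2)=# (2,4)=. (3,4)=. -> step gives (0,0)='#' but target has '.' -> reject
  (0,2)=# (2,4)=. (3,4)=# -> step gives (0,3)='.' but target has '#' -> reject
  (0,2)=# (2,4)=# (3,4)=. -> step gives (0,0)='#' but target has '.' -> reject
  (0,2)=# (2,4)=# (3,4)=# -> step gives (0,3)='.' but target has '#' -> reject
Unique solution: (0,2)=dead, (2,4)=live, (3,4)=live.
Check: live-neighbor counts of every cell in the completed generation 0:
44533
45445
55544
64554
Applying B3/S23 to generation 0 with these counts gives:
...##
.....
.....
.....
which matches the target exactly.

Answer: .#.#.
#.#..
##.##
.##.#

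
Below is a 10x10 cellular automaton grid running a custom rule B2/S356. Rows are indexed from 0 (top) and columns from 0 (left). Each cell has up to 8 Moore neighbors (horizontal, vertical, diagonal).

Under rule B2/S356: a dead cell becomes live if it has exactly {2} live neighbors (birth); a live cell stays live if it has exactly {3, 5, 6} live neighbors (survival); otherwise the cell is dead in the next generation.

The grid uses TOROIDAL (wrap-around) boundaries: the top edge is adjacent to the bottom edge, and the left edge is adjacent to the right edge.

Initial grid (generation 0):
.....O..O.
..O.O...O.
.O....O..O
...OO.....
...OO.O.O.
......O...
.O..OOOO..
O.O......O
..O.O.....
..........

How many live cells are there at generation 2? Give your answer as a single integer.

Simulating step by step:
Generation 0 (given above): 25 live cells
Generation 1: 35 live cells
...OO..O.O
OO.O..O...
O......OO.
O..OO.O.OO
..OOO.....
..O.....O.
..OO.OO.OO
.......OO.
O........O
...OOO....
Generation 2: 29 live cells
.O..O...O.
O....O....
........O.
....O...O.
O.OOO.....
......O...
.O..O....O
.OOOOO.O..
...O.OOO..
..OO..O...
Population at generation 2: 29

Answer: 29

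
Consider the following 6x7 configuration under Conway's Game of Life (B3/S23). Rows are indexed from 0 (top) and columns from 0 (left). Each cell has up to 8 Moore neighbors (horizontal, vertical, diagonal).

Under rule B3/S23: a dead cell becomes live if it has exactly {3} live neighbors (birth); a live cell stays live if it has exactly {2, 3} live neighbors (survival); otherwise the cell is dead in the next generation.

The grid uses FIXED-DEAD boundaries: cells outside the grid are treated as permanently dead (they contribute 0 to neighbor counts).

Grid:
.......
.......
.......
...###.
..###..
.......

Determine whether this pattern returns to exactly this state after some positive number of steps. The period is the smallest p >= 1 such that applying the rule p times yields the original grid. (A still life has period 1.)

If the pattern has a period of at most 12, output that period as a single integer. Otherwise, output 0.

Simulating and comparing each generation to the original:
Gen 0 (original, given above): 6 live cells
Gen 1: 6 live cells, differs from original
Gen 2: 6 live cells, MATCHES original -> period = 2

Answer: 2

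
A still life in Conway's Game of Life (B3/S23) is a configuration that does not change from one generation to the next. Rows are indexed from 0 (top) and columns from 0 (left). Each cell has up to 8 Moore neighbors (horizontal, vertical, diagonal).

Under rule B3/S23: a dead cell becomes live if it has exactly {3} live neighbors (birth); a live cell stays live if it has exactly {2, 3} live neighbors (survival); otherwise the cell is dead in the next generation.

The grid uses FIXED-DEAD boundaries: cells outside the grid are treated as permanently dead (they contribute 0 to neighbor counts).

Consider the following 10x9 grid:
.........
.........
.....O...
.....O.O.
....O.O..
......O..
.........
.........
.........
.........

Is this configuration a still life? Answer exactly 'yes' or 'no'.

Compute generation 1 and compare to generation 0 (given above):
Generation 1:
.........
.........
......O..
....OO...
......OO.
.....O...
.........
.........
.........
.........
Cell (2,5) differs: gen0=1 vs gen1=0 -> NOT a still life.

Answer: no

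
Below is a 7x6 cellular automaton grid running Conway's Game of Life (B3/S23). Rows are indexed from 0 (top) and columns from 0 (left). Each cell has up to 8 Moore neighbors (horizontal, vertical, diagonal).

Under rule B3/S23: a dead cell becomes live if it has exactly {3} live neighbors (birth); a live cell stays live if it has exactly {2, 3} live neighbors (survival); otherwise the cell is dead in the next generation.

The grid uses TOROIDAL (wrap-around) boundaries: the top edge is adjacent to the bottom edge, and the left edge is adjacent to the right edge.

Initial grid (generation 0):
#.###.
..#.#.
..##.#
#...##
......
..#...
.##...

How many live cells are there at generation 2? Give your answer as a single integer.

Simulating step by step:
Generation 0 (given above): 15 live cells
Generation 1: 12 live cells
....##
......
###...
#..###
.....#
.##...
......
Generation 2: 15 live cells
......
##...#
#####.
..###.
.###.#
......
......
Population at generation 2: 15

Answer: 15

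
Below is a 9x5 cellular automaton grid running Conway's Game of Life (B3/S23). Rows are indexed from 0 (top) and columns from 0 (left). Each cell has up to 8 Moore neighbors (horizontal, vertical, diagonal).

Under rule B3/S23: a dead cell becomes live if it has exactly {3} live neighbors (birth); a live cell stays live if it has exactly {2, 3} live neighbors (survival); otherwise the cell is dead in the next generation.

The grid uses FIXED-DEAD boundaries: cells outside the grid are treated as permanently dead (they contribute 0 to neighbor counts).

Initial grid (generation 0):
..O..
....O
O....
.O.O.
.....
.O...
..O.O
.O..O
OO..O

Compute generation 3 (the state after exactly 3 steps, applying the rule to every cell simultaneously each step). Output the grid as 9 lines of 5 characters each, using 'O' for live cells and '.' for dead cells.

Answer: .....
.....
.....
.....
.....
..O..
..O..
.O...
.....

Derivation:
Simulating step by step:
Generation 0 (given above): 13 live cells
Generation 1: 10 live cells
.....
.....
.....
.....
..O..
.....
.OOO.
OOO.O
OO...
Generation 2: 6 live cells
.....
.....
.....
.....
.....
.O.O.
O..O.
.....
O.O..
Generation 3: 3 live cells
(generation 3 grid is the final answer)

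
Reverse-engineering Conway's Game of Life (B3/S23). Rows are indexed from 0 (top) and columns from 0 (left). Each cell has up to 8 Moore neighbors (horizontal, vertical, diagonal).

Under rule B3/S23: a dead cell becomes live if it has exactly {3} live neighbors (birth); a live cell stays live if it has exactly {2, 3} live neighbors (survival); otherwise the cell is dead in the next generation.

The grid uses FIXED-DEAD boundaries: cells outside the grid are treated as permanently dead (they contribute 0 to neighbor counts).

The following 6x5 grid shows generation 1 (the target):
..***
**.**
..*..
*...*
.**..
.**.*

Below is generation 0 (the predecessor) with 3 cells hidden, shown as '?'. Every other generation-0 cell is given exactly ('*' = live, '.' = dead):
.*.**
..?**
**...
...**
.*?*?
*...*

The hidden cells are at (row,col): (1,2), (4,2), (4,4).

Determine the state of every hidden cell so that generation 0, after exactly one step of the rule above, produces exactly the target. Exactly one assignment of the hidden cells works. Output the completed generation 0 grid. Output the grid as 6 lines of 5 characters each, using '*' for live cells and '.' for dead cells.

Hidden generation-0 cells (in order): (1,2), (4,2), (4,4).
A hidden cell only influences target cells in its own 3x3 neighborhood. Try each of the 2^3 = 8 assignments, step the completed generation 0 forward once under B3/S23, and compare with the target:
  (1,2)=. (4,2)=. (4,4)=. -> step gives (3,1)='*' but target has '.' -> reject
  (1,2)=. (4,2)=. (4,4)=* -> step gives (3,1)='*' but target has '.' -> reject
  (1,2)=. (4,2)=* (4,4)=. -> step gives (3,3)='*' but target has '.' -> reject
  (1,2)=. (4,2)=* (4,4)=* -> step reproduces the target at every cell -> ACCEPT
  (1,2)=* (4,2)=. (4,4)=. -> step gives (0,2)='.' but target has '*' -> reject
  (1,2)=* (4,2)=. (4,4)=* -> step gives (0,2)='.' but target has '*' -> reject
  (1,2)=* (4,2)=* (4,4)=. -> step gives (0,2)='.' but target has '*' -> reject
  (1,2)=* (4,2)=* (4,4)=* -> step gives (0,2)='.' but target has '*' -> reject
Unique solution: (1,2)=dead, (4,2)=live, (4,4)=live.
Check: live-neighbor counts of every cell in the completed generation 0:
10333
33433
11344
34543
22354
13342
Applying B3/S23 to generation 0 with these counts gives:
..***
**.**
..*..
*...*
.**..
.**.*
which matches the target exactly.

Answer: .*.**
...**
**...
...**
.****
*...*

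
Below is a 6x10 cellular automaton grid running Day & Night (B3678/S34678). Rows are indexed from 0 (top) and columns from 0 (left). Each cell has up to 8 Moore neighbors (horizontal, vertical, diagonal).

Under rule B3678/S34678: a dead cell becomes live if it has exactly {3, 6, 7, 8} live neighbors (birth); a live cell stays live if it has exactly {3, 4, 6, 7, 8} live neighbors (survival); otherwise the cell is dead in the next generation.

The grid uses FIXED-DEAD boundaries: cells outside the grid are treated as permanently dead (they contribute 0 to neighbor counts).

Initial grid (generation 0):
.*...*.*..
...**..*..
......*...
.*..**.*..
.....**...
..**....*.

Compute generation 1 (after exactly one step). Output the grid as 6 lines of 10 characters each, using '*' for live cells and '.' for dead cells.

Simulating step by step:
Generation 0 (given above): 16 live cells
Generation 1: 12 live cells
(generation 1 grid is the final answer)

Answer: ....*.*...
.....*....
...*..**..
.....*....
..**.***..
..........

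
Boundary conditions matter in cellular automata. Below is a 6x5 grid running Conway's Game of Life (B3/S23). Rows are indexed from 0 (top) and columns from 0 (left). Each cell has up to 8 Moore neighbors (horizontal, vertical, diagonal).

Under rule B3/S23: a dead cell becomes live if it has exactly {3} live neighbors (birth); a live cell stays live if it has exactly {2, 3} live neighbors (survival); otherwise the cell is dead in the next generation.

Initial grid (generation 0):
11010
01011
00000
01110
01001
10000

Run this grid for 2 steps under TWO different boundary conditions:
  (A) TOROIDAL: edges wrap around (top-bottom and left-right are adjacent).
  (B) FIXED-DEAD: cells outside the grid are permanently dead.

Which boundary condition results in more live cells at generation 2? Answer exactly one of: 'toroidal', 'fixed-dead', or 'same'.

Under TOROIDAL boundary, generation 2:
11011
01010
00000
00000
00001
11001
Population = 10

Under FIXED-DEAD boundary, generation 2:
11011
00000
00001
00011
11010
00000
Population = 10

Comparison: toroidal=10, fixed-dead=10 -> same

Answer: same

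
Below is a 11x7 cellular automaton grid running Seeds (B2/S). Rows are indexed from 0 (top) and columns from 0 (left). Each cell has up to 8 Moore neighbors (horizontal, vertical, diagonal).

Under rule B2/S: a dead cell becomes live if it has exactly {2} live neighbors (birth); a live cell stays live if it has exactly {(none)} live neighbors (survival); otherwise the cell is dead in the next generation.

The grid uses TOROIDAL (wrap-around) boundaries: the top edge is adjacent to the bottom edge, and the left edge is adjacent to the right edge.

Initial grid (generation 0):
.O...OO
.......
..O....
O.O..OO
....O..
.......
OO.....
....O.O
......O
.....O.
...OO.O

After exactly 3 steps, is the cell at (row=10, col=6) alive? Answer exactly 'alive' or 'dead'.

Simulating step by step:
Generation 0 (given above): 18 live cells
Generation 1: 24 live cells
..OO...
OOO..OO
O..O.O.
....O..
OO.O...
OO.....
.....OO
.O.....
O...O..
O..O...
..O....
Generation 2: 16 live cells
....OO.
.......
.......
.....O.
....O.O
....OO.
..O....
....O..
..OO..O
..O.O.O
....O..
Generation 3: 14 live cells
...O...
....OO.
.......
....O.O
...O...
......O
.......
.O...O.
OO.....
OO.....
......O

Cell (10,6) at generation 3: 1 -> alive

Answer: alive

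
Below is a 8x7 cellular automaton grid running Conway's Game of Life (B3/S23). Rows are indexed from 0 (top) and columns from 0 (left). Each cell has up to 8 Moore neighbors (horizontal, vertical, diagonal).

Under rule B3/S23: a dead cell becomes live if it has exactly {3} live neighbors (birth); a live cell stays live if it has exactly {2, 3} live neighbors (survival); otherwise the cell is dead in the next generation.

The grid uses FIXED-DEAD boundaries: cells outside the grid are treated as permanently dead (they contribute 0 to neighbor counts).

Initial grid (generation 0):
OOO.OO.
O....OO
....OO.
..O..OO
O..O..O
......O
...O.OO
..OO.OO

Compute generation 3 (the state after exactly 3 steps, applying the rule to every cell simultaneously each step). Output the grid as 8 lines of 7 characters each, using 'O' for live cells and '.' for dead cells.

Answer: OOO.OOO
OO.O..O
..OO.OO
.....OO
....OOO
.....OO
..O..O.
..OO...

Derivation:
Simulating step by step:
Generation 0 (given above): 24 live cells
Generation 1: 20 live cells
OO..OOO
O..O..O
....O..
...O..O
......O
....O.O
..OO...
..OO.OO
Generation 2: 21 live cells
OO..OOO
OO.O..O
...OOO.
.....O.
......O
...O.O.
..O...O
..OOO..
Generation 3: 25 live cells
(generation 3 grid is the final answer)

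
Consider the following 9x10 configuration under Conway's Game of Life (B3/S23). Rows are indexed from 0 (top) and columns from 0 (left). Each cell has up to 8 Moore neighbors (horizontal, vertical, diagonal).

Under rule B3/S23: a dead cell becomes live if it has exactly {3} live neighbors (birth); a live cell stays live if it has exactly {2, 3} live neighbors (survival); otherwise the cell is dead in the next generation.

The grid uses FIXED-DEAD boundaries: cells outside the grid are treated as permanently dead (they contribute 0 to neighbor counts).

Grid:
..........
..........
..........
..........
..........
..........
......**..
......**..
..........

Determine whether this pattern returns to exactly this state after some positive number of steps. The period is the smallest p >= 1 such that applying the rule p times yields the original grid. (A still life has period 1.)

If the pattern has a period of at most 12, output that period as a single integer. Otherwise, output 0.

Answer: 1

Derivation:
Simulating and comparing each generation to the original:
Gen 0 (original, given above): 4 live cells
Gen 1: 4 live cells, MATCHES original -> period = 1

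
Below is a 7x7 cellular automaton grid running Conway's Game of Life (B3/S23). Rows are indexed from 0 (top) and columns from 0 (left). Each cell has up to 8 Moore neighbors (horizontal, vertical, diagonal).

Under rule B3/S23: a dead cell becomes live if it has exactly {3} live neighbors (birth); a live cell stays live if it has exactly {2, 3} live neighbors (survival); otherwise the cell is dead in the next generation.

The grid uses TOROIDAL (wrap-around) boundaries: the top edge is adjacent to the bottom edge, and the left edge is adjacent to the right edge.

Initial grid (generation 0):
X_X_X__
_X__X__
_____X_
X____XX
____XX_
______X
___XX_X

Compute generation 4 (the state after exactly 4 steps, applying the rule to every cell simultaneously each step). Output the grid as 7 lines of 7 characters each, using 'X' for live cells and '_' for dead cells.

Simulating step by step:
Generation 0 (given above): 15 live cells
Generation 1: 19 live cells
XXX_X__
_X_XXX_
X___XX_
_______
X___X__
___X__X
X__XX_X
Generation 2: 10 live cells
_______
_______
___X_XX
____XXX
_______
___X__X
____X_X
Generation 3: 7 live cells
_______
_______
______X
____X_X
____X_X
_____X_
_____X_
Generation 4: 8 live cells
(generation 4 grid is the final answer)

Answer: _______
_______
_____X_
X_____X
____X_X
____XXX
_______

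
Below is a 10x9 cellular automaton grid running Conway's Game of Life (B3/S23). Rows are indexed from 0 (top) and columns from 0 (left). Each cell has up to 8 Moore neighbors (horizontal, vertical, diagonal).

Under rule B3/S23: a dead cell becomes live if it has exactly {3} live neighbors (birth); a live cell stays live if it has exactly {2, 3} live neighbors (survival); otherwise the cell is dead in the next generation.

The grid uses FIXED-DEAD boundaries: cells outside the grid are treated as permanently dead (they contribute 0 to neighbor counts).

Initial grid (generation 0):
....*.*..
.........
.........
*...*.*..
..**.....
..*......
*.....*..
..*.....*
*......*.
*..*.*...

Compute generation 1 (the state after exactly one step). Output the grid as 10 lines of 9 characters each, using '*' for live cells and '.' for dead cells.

Answer: .........
.........
.........
...*.....
.***.....
.***.....
.*.......
.*.....*.
.*.......
.........

Derivation:
Simulating step by step:
Generation 0 (given above): 17 live cells
Generation 1: 11 live cells
(generation 1 grid is the final answer)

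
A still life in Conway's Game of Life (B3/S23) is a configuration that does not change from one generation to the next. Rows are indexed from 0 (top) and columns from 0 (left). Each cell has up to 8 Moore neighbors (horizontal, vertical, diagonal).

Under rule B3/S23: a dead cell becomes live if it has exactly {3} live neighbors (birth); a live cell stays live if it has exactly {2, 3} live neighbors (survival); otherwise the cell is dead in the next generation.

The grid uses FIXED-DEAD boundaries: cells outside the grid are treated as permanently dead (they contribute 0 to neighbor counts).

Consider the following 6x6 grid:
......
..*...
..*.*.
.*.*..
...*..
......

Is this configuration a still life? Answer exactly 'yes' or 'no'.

Answer: no

Derivation:
Compute generation 1 and compare to generation 0 (given above):
Generation 1:
......
...*..
.**...
...**.
..*...
......
Cell (1,2) differs: gen0=1 vs gen1=0 -> NOT a still life.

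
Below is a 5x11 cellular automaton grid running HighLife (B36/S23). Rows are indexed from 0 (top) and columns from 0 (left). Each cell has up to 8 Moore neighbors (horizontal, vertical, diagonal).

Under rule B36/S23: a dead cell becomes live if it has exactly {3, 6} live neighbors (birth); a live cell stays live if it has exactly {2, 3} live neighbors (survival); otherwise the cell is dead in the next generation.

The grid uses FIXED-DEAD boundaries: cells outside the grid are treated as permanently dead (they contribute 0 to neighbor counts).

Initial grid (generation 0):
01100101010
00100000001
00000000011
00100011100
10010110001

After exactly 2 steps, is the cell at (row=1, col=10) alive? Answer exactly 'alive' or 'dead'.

Answer: alive

Derivation:
Simulating step by step:
Generation 0 (given above): 18 live cells
Generation 1: 17 live cells
01100000000
01100000101
00000001111
00000111101
00000110000
Generation 2: 11 live cells
01100000000
01100001101
00000000001
00000100001
00000100000

Cell (1,10) at generation 2: 1 -> alive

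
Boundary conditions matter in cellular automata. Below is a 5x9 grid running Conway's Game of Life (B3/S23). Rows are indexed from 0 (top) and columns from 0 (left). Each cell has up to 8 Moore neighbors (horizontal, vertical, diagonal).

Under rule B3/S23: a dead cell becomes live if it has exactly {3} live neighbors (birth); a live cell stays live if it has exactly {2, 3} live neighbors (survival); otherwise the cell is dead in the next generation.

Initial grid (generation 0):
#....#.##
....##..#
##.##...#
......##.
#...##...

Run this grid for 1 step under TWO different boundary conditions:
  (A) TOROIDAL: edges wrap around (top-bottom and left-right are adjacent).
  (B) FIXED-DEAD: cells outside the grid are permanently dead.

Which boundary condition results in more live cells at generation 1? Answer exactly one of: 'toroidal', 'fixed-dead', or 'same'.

Under TOROIDAL boundary, generation 1:
#......#.
.#.#.##..
#..##.#.#
.#.#..##.
#...##...
Population = 18

Under FIXED-DEAD boundary, generation 1:
....#####
##.#.##.#
...##.#.#
##.#..##.
.....##..
Population = 22

Comparison: toroidal=18, fixed-dead=22 -> fixed-dead

Answer: fixed-dead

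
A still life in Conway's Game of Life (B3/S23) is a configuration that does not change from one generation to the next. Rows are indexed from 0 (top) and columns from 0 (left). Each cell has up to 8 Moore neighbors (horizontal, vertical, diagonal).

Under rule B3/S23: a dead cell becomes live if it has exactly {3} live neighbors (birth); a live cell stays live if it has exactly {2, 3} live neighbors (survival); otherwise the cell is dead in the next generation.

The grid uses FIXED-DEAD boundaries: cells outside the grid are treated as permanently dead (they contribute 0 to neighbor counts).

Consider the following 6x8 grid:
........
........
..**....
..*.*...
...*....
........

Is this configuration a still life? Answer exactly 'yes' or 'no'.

Answer: yes

Derivation:
Compute generation 1 and compare to generation 0 (given above):
Generation 1:
........
........
..**....
..*.*...
...*....
........
The grids are IDENTICAL -> still life.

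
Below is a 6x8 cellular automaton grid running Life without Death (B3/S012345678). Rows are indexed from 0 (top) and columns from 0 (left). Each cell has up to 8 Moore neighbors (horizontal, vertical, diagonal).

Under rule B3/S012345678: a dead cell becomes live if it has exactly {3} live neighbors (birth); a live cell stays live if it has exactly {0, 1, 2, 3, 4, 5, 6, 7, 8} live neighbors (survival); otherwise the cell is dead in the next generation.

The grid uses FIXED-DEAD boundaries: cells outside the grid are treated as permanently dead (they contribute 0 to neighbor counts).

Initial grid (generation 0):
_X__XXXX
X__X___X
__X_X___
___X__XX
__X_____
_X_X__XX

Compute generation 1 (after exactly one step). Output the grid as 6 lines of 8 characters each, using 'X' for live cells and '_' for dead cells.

Simulating step by step:
Generation 0 (given above): 18 live cells
Generation 1: 25 live cells
(generation 1 grid is the final answer)

Answer: _X__XXXX
XXXX___X
__X_X_XX
__XX__XX
__XX____
_XXX__XX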